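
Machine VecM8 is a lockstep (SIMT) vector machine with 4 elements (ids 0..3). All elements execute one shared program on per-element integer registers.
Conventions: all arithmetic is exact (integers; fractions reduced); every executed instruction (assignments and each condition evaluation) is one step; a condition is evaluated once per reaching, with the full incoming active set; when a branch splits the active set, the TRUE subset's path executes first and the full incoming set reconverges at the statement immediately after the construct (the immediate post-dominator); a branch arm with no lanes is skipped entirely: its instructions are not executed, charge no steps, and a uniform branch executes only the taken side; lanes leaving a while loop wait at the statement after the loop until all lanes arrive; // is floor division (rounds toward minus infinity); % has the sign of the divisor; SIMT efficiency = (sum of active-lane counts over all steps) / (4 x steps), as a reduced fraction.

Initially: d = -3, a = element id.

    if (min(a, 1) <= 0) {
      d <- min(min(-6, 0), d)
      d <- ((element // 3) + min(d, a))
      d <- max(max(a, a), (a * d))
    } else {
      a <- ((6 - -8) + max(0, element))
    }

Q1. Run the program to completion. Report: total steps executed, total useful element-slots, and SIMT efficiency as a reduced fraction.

Answer: 5 steps, 10 useful, 1/2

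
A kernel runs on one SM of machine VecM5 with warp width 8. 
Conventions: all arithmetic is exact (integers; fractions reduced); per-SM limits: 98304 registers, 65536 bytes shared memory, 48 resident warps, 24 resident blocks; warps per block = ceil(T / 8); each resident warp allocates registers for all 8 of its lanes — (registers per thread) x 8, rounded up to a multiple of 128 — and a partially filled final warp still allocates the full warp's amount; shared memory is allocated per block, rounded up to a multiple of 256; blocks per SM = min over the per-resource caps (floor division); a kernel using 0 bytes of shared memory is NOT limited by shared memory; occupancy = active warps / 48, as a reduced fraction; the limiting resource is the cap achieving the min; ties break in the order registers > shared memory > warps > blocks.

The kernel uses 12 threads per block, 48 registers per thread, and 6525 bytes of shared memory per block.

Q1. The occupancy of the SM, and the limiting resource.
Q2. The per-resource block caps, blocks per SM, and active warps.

Answer: occupancy 3/8, limited by shared memory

registers: 128 blocks
shared memory: 9 blocks
warps: 24 blocks
blocks: 24 blocks

Answer: 9 blocks, 18 active warps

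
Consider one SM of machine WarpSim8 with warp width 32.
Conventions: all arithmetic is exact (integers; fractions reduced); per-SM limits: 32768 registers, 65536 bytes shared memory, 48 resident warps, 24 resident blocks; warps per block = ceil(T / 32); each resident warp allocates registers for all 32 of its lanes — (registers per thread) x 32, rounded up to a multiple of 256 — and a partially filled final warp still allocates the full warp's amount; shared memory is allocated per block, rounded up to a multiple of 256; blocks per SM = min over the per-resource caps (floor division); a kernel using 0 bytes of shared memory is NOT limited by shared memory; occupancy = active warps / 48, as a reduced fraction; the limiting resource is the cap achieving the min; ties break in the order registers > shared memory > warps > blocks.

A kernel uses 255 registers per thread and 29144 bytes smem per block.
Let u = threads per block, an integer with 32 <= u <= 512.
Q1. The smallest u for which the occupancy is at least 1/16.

Answer: u = 33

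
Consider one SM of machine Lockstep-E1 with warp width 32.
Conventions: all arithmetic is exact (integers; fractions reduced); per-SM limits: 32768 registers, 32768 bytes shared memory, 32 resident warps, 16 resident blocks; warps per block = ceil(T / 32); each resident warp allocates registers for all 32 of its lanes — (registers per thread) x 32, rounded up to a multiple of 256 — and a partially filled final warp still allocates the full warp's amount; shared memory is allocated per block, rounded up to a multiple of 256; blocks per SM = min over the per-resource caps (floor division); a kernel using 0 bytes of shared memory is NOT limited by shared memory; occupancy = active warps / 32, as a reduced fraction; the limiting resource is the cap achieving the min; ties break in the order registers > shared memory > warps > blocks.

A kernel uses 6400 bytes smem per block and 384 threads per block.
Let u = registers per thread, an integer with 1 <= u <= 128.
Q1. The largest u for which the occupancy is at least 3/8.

Answer: u = 80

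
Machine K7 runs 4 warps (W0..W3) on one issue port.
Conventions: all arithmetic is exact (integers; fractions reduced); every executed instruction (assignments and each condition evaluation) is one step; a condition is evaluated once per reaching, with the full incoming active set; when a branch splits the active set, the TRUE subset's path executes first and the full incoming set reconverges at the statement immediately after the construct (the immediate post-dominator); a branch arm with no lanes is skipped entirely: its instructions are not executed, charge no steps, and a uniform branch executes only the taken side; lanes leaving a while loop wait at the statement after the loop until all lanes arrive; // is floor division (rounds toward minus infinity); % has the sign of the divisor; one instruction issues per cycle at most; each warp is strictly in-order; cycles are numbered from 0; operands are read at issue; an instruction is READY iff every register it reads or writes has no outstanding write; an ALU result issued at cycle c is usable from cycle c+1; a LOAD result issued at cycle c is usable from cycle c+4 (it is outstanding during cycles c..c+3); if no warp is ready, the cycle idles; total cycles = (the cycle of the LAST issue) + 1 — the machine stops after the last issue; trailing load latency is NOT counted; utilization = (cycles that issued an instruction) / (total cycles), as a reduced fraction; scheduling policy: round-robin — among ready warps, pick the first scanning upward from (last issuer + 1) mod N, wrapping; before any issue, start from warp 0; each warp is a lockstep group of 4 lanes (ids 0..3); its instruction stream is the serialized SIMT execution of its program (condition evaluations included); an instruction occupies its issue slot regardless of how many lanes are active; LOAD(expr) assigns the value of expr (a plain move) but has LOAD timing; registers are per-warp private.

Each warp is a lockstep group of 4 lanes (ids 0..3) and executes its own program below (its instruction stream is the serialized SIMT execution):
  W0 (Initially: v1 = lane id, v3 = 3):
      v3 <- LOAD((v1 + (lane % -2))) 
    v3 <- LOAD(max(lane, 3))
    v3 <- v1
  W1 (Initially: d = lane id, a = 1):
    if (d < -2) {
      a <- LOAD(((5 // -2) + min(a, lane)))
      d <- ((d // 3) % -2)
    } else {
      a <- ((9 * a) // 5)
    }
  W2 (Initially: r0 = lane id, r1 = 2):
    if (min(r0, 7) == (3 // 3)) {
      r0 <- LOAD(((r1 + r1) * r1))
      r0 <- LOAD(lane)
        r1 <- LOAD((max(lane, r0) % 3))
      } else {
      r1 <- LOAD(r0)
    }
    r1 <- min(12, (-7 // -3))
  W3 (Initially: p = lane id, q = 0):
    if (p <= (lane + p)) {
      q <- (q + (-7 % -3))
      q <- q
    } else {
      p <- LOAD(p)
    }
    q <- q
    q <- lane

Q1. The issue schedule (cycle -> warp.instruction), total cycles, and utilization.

cycle 0: W0.I0
cycle 1: W1.I0
cycle 2: W2.I0
cycle 3: W3.I0
cycle 4: W0.I1
cycle 5: W1.I1
cycle 6: W2.I1
cycle 7: W3.I1
cycle 8: W0.I2
cycle 9: W3.I2
cycle 10: W2.I2
cycle 11: W3.I3
cycle 12: W3.I4
cycle 13: idle
cycle 14: W2.I3
cycle 15: idle
cycle 16: idle
cycle 17: idle
cycle 18: W2.I4
cycle 19: idle
cycle 20: idle
cycle 21: idle
cycle 22: W2.I5

Answer: 23 cycles, utilization 16/23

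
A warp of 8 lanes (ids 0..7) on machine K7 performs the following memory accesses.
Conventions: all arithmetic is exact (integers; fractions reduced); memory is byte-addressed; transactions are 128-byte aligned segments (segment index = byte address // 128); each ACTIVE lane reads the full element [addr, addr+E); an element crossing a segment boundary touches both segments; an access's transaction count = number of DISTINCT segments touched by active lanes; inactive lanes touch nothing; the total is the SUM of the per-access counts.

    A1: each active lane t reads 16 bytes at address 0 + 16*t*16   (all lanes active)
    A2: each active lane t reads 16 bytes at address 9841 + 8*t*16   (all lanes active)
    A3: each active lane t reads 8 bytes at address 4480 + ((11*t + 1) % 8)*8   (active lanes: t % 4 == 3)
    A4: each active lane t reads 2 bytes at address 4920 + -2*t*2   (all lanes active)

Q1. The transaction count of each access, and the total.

A1: 8 transactions
A2: 9 transactions
A3: 1 transaction
A4: 1 transaction

Answer: 8,9,1,1; total 19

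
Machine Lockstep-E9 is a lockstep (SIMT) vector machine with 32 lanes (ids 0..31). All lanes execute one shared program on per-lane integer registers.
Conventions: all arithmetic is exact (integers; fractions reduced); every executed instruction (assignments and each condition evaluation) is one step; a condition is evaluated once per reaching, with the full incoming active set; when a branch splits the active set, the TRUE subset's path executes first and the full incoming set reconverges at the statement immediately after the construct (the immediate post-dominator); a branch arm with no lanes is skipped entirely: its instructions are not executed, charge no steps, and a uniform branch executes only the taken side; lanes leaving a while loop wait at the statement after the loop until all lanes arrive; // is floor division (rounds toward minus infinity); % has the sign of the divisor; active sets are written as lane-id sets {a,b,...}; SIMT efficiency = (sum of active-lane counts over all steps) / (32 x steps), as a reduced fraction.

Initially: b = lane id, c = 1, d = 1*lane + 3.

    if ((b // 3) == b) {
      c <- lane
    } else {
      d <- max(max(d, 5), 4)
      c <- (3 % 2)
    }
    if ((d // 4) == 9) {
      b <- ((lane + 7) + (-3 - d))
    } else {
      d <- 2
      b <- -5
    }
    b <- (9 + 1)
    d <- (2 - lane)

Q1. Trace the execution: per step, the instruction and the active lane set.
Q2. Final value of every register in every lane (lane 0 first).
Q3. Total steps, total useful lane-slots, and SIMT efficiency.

step 0: eval ((b // 3) == b)         {0,1,2,3,4,5,6,7,8,9,10,11,12,13,14,15,16,17,18,19,20,21,22,23,24,25,26,27,28,29,30,31}
step 1: c <- lane                    {0}
step 2: d <- max(max(d, 5), 4)       {1,2,3,4,5,6,7,8,9,10,11,12,13,14,15,16,17,18,19,20,21,22,23,24,25,26,27,28,29,30,31}
step 3: c <- (3 % 2)                 {1,2,3,4,5,6,7,8,9,10,11,12,13,14,15,16,17,18,19,20,21,22,23,24,25,26,27,28,29,30,31}
step 4: eval ((d // 4) == 9)         {0,1,2,3,4,5,6,7,8,9,10,11,12,13,14,15,16,17,18,19,20,21,22,23,24,25,26,27,28,29,30,31}
step 5: d <- 2                       {0,1,2,3,4,5,6,7,8,9,10,11,12,13,14,15,16,17,18,19,20,21,22,23,24,25,26,27,28,29,30,31}
step 6: b <- -5                      {0,1,2,3,4,5,6,7,8,9,10,11,12,13,14,15,16,17,18,19,20,21,22,23,24,25,26,27,28,29,30,31}
step 7: b <- (9 + 1)                 {0,1,2,3,4,5,6,7,8,9,10,11,12,13,14,15,16,17,18,19,20,21,22,23,24,25,26,27,28,29,30,31}
step 8: d <- (2 - lane)              {0,1,2,3,4,5,6,7,8,9,10,11,12,13,14,15,16,17,18,19,20,21,22,23,24,25,26,27,28,29,30,31}

Answer: 9 steps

b: 10,10,10,10,10,10,10,10,10,10,10,10,10,10,10,10,10,10,10,10,10,10,10,10,10,10,10,10,10,10,10,10
c: 0,1,1,1,1,1,1,1,1,1,1,1,1,1,1,1,1,1,1,1,1,1,1,1,1,1,1,1,1,1,1,1
d: 2,1,0,-1,-2,-3,-4,-5,-6,-7,-8,-9,-10,-11,-12,-13,-14,-15,-16,-17,-18,-19,-20,-21,-22,-23,-24,-25,-26,-27,-28,-29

steps = 9; useful = 255; efficiency = 255/288 = 85/96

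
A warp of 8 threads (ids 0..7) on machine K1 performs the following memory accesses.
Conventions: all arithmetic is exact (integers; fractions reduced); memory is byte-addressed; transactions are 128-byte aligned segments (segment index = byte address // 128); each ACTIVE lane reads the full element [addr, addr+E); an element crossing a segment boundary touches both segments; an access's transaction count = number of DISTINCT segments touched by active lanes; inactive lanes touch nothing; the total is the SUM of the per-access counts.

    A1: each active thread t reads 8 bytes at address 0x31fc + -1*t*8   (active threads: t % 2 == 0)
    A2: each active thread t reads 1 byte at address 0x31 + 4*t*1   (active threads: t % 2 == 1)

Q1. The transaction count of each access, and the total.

A1: 2 transactions
A2: 1 transaction

Answer: 2,1; total 3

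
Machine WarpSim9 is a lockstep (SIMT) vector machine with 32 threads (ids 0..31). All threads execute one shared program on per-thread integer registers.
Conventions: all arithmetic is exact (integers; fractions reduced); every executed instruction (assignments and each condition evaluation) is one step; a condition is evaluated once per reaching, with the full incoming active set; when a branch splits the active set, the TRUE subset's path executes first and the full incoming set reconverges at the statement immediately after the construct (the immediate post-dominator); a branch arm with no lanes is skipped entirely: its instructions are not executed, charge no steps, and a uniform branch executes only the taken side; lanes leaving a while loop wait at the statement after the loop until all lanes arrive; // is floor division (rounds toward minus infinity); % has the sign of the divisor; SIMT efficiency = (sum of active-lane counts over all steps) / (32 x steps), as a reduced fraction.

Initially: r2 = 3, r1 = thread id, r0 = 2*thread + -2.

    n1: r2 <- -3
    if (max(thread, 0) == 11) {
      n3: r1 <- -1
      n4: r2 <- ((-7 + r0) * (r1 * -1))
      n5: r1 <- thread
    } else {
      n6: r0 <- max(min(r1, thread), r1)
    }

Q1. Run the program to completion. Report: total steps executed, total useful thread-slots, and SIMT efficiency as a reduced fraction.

Answer: 6 steps, 98 useful, 49/96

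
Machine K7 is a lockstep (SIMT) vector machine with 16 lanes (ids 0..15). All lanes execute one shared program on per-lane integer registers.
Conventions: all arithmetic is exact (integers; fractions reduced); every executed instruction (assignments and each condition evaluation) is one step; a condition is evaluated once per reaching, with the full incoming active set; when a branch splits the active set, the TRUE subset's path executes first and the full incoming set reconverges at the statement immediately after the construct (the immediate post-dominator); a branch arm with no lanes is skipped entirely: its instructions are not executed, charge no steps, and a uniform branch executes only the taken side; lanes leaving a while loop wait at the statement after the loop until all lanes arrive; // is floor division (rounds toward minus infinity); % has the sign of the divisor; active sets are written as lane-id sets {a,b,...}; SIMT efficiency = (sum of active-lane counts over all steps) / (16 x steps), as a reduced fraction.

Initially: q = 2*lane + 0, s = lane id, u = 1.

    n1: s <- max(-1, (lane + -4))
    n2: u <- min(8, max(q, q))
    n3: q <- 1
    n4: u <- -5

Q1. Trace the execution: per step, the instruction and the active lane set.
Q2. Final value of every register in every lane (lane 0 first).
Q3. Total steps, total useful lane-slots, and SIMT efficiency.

step 0: s <- max(-1, (lane + -4))    {0,1,2,3,4,5,6,7,8,9,10,11,12,13,14,15}
step 1: u <- min(8, max(q, q))       {0,1,2,3,4,5,6,7,8,9,10,11,12,13,14,15}
step 2: q <- 1                       {0,1,2,3,4,5,6,7,8,9,10,11,12,13,14,15}
step 3: u <- -5                      {0,1,2,3,4,5,6,7,8,9,10,11,12,13,14,15}

Answer: 4 steps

q: 1,1,1,1,1,1,1,1,1,1,1,1,1,1,1,1
s: -1,-1,-1,-1,0,1,2,3,4,5,6,7,8,9,10,11
u: -5,-5,-5,-5,-5,-5,-5,-5,-5,-5,-5,-5,-5,-5,-5,-5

steps = 4; useful = 64; efficiency = 64/64 = 1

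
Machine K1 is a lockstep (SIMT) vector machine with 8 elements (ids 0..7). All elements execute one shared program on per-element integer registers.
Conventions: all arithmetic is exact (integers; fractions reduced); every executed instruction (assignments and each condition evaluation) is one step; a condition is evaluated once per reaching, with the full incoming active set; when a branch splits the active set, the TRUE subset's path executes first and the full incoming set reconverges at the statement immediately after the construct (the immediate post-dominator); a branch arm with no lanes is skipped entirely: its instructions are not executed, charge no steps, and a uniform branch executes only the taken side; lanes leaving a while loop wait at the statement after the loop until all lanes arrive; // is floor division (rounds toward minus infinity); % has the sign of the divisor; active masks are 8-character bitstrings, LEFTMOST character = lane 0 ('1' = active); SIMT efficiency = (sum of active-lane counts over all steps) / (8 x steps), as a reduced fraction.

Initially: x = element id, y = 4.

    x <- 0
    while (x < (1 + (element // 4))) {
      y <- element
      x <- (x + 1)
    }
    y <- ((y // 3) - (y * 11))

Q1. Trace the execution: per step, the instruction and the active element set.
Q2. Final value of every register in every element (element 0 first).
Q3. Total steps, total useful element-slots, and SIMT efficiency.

step 0: x <- 0                       11111111
step 1: eval (x < (1 + (element // 4))) 11111111
step 2: y <- element                 11111111
step 3: x <- (x + 1)                 11111111
step 4: eval (x < (1 + (element // 4))) 11111111
step 5: y <- element                 00001111
step 6: x <- (x + 1)                 00001111
step 7: eval (x < (1 + (element // 4))) 00001111
step 8: y <- ((y // 3) - (y * 11))   11111111

Answer: 9 steps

x: 1,1,1,1,2,2,2,2
y: 0,-11,-22,-32,-43,-54,-64,-75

steps = 9; useful = 60; efficiency = 60/72 = 5/6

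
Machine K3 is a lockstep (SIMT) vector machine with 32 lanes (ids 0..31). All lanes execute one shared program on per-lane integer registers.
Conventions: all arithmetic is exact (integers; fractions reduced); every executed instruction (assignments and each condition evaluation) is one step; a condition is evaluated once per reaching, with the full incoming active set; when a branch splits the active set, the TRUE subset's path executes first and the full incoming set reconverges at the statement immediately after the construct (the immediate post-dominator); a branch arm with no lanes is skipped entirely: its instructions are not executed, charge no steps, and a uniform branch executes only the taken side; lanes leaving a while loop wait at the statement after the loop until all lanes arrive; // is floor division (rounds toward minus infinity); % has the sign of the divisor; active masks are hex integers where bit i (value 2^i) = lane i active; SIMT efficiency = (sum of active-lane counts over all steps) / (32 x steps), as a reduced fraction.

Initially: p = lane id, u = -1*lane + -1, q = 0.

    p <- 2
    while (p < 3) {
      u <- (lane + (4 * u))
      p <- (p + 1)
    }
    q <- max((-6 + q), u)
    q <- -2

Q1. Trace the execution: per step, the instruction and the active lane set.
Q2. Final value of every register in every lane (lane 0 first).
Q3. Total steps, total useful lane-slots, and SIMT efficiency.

step 0: p <- 2                       0xffffffff
step 1: eval (p < 3)                 0xffffffff
step 2: u <- (lane + (4 * u))        0xffffffff
step 3: p <- (p + 1)                 0xffffffff
step 4: eval (p < 3)                 0xffffffff
step 5: q <- max((-6 + q), u)        0xffffffff
step 6: q <- -2                      0xffffffff

Answer: 7 steps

p: 3,3,3,3,3,3,3,3,3,3,3,3,3,3,3,3,3,3,3,3,3,3,3,3,3,3,3,3,3,3,3,3
u: -4,-7,-10,-13,-16,-19,-22,-25,-28,-31,-34,-37,-40,-43,-46,-49,-52,-55,-58,-61,-64,-67,-70,-73,-76,-79,-82,-85,-88,-91,-94,-97
q: -2,-2,-2,-2,-2,-2,-2,-2,-2,-2,-2,-2,-2,-2,-2,-2,-2,-2,-2,-2,-2,-2,-2,-2,-2,-2,-2,-2,-2,-2,-2,-2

steps = 7; useful = 224; efficiency = 224/224 = 1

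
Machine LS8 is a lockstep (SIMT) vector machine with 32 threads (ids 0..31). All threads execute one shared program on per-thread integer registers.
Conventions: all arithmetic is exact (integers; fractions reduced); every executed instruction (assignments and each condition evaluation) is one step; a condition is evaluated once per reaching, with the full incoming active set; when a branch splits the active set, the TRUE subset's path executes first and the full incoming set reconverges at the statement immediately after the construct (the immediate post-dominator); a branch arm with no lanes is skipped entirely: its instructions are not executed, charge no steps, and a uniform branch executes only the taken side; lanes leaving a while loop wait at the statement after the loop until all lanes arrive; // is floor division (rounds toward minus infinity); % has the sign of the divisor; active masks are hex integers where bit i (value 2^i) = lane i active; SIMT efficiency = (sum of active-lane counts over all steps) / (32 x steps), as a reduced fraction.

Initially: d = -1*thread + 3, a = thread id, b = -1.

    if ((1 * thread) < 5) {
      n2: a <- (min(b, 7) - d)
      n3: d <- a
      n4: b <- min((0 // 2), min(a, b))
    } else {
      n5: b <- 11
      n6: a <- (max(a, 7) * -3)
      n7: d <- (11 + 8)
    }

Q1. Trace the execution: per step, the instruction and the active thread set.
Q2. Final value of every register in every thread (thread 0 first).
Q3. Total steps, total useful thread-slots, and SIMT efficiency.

step 0: eval ((1 * thread) < 5)      0xffffffff
step 1: a <- (min(b, 7) - d)         0x0000001f
step 2: d <- a                       0x0000001f
step 3: b <- min((0 // 2), min(a, b)) 0x0000001f
step 4: b <- 11                      0xffffffe0
step 5: a <- (max(a, 7) * -3)        0xffffffe0
step 6: d <- (11 + 8)                0xffffffe0

Answer: 7 steps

d: -4,-3,-2,-1,0,19,19,19,19,19,19,19,19,19,19,19,19,19,19,19,19,19,19,19,19,19,19,19,19,19,19,19
a: -4,-3,-2,-1,0,-21,-21,-21,-24,-27,-30,-33,-36,-39,-42,-45,-48,-51,-54,-57,-60,-63,-66,-69,-72,-75,-78,-81,-84,-87,-90,-93
b: -4,-3,-2,-1,-1,11,11,11,11,11,11,11,11,11,11,11,11,11,11,11,11,11,11,11,11,11,11,11,11,11,11,11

steps = 7; useful = 128; efficiency = 128/224 = 4/7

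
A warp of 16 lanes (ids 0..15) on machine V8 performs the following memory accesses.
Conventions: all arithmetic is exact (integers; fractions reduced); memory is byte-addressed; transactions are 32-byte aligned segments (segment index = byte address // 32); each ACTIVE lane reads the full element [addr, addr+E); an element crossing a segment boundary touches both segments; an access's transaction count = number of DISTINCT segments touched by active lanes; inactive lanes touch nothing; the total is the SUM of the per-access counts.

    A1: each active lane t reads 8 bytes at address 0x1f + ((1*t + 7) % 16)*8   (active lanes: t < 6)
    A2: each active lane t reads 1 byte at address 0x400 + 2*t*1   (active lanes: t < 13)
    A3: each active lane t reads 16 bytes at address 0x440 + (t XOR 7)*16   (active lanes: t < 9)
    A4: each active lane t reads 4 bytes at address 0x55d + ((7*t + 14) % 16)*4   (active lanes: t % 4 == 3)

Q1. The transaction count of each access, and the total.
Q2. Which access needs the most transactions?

A1: 3 transactions
A2: 1 transaction
A3: 5 transactions
A4: 2 transactions

Answer: 3,1,5,2; total 11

Answer: A3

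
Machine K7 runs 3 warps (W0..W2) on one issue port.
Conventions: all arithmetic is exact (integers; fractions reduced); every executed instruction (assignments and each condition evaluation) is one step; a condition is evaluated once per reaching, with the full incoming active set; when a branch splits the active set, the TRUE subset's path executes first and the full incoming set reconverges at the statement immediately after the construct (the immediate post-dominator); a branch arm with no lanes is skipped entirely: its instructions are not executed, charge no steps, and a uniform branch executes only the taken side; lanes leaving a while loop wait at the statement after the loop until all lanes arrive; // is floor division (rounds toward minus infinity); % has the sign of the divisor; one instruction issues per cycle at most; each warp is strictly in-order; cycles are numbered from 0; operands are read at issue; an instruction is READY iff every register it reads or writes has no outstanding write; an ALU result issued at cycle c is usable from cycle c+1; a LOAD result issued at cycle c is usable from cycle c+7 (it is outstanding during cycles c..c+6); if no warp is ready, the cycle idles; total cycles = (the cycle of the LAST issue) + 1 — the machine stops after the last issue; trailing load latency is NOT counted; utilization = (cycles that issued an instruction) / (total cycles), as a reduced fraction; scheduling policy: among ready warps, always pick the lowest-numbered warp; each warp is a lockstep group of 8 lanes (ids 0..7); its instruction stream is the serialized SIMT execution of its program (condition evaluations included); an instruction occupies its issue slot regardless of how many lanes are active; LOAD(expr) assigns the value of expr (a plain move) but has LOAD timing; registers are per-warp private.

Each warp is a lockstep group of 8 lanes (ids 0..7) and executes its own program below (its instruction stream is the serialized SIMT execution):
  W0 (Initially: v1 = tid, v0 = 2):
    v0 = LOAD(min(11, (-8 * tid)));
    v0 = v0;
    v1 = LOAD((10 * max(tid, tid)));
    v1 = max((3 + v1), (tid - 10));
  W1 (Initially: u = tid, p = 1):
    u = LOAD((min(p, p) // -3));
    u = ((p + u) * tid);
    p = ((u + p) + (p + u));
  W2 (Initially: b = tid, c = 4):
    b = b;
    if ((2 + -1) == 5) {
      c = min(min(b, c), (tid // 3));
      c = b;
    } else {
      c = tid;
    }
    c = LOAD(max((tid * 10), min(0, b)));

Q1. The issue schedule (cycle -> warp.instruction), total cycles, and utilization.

cycle 0: W0.I0
cycle 1: W1.I0
cycle 2: W2.I0
cycle 3: W2.I1
cycle 4: W2.I2
cycle 5: W2.I3
cycle 6: idle
cycle 7: W0.I1
cycle 8: W0.I2
cycle 9: W1.I1
cycle 10: W1.I2
cycle 11: idle
cycle 12: idle
cycle 13: idle
cycle 14: idle
cycle 15: W0.I3

Answer: 16 cycles, utilization 11/16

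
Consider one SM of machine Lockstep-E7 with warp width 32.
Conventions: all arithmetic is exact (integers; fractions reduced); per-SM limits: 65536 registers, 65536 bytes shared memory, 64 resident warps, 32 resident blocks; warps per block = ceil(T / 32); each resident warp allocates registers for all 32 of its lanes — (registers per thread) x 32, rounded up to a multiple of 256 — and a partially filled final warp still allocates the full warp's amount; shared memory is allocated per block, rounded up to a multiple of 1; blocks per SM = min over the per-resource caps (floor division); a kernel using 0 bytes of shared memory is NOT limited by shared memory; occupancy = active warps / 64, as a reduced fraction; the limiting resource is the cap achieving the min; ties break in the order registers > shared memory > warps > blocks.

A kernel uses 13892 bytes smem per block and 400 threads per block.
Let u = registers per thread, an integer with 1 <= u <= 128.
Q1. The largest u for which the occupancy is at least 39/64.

Answer: u = 48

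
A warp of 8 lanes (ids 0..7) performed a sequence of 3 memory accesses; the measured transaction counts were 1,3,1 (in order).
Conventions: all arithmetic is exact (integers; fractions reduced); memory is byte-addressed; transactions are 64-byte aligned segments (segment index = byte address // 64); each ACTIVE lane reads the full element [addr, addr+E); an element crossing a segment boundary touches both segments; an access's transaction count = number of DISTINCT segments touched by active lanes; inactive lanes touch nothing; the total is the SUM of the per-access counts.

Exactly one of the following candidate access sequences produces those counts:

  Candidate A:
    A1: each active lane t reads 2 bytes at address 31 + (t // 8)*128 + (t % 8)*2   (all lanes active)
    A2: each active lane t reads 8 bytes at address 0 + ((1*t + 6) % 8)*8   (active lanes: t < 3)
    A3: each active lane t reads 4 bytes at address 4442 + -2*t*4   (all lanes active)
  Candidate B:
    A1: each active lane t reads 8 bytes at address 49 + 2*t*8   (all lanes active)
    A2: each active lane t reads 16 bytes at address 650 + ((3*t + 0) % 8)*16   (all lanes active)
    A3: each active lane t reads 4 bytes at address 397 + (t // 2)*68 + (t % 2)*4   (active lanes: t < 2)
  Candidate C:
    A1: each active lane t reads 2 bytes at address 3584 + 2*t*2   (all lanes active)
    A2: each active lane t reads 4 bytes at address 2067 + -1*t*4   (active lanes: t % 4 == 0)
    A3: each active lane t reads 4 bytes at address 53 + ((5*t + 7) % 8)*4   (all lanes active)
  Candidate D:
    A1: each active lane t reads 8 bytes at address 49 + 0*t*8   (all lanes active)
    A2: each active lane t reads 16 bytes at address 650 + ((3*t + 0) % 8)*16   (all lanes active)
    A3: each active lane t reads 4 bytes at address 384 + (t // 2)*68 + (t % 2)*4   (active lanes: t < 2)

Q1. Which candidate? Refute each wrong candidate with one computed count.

A: A2 gives 1 transaction, not 3
B: A1 gives 3 transactions, not 1
C: A2 gives 1 transaction, not 3
D: all counts match (1,3,1)

Answer: D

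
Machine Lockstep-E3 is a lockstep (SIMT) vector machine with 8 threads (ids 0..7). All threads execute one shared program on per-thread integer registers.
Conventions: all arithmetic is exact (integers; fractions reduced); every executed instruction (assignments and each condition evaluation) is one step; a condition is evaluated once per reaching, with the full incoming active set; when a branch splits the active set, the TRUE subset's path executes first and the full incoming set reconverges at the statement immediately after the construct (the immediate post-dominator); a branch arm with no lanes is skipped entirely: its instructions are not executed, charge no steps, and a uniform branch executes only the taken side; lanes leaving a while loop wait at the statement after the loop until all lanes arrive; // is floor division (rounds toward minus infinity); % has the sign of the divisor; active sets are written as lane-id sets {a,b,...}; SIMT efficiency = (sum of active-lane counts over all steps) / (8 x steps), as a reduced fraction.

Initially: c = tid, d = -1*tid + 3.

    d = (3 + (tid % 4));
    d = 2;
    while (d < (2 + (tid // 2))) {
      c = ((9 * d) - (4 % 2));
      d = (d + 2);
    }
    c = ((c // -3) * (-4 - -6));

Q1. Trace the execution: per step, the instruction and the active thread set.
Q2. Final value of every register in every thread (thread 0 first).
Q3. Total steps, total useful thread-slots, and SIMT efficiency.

step 0: d <- (3 + (tid % 4))         {0,1,2,3,4,5,6,7}
step 1: d <- 2                       {0,1,2,3,4,5,6,7}
step 2: eval (d < (2 + (tid // 2)))  {0,1,2,3,4,5,6,7}
step 3: c <- ((9 * d) - (4 % 2))     {2,3,4,5,6,7}
step 4: d <- (d + 2)                 {2,3,4,5,6,7}
step 5: eval (d < (2 + (tid // 2)))  {2,3,4,5,6,7}
step 6: c <- ((9 * d) - (4 % 2))     {6,7}
step 7: d <- (d + 2)                 {6,7}
step 8: eval (d < (2 + (tid // 2)))  {6,7}
step 9: c <- ((c // -3) * (-4 - -6)) {0,1,2,3,4,5,6,7}

Answer: 10 steps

c: 0,-2,-12,-12,-12,-12,-24,-24
d: 2,2,4,4,4,4,6,6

steps = 10; useful = 56; efficiency = 56/80 = 7/10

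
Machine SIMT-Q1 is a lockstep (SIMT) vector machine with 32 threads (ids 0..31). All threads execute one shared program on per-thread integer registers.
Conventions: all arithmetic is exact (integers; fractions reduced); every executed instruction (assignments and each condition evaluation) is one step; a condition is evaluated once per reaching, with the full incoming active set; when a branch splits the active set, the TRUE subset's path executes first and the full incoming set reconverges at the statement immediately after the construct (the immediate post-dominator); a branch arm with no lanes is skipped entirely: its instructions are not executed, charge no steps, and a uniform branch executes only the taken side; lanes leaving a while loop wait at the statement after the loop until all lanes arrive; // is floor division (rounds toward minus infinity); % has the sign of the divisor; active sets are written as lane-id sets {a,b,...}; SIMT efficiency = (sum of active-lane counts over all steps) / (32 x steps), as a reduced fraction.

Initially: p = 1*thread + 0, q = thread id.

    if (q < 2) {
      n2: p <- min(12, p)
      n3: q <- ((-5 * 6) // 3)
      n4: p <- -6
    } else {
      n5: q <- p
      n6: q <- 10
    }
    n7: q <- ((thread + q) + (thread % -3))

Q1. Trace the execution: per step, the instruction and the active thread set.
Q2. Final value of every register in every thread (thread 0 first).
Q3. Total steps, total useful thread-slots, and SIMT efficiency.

step 0: eval (q < 2)                 {0,1,2,3,4,5,6,7,8,9,10,11,12,13,14,15,16,17,18,19,20,21,22,23,24,25,26,27,28,29,30,31}
step 1: p <- min(12, p)              {0,1}
step 2: q <- ((-5 * 6) // 3)         {0,1}
step 3: p <- -6                      {0,1}
step 4: q <- p                       {2,3,4,5,6,7,8,9,10,11,12,13,14,15,16,17,18,19,20,21,22,23,24,25,26,27,28,29,30,31}
step 5: q <- 10                      {2,3,4,5,6,7,8,9,10,11,12,13,14,15,16,17,18,19,20,21,22,23,24,25,26,27,28,29,30,31}
step 6: q <- ((thread + q) + (thread % -3)) {0,1,2,3,4,5,6,7,8,9,10,11,12,13,14,15,16,17,18,19,20,21,22,23,24,25,26,27,28,29,30,31}

Answer: 7 steps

p: -6,-6,2,3,4,5,6,7,8,9,10,11,12,13,14,15,16,17,18,19,20,21,22,23,24,25,26,27,28,29,30,31
q: -10,-11,11,13,12,14,16,15,17,19,18,20,22,21,23,25,24,26,28,27,29,31,30,32,34,33,35,37,36,38,40,39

steps = 7; useful = 130; efficiency = 130/224 = 65/112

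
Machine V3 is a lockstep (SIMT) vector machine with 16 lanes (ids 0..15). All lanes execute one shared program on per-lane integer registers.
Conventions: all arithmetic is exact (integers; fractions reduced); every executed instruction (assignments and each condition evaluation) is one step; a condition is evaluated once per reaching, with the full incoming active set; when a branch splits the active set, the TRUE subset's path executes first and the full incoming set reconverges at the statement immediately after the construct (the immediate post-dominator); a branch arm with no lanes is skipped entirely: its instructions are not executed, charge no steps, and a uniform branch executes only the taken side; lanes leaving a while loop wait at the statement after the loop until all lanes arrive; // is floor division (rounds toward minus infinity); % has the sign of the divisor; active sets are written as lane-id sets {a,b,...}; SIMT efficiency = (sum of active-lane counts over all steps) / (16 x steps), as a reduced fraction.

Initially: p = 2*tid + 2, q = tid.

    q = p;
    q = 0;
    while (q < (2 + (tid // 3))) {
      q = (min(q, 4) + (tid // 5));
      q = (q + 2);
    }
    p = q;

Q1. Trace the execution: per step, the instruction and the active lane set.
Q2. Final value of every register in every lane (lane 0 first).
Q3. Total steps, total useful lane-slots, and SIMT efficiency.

step 0: q <- p                       {0,1,2,3,4,5,6,7,8,9,10,11,12,13,14,15}
step 1: q <- 0                       {0,1,2,3,4,5,6,7,8,9,10,11,12,13,14,15}
step 2: eval (q < (2 + (tid // 3)))  {0,1,2,3,4,5,6,7,8,9,10,11,12,13,14,15}
step 3: q <- (min(q, 4) + (tid // 5)) {0,1,2,3,4,5,6,7,8,9,10,11,12,13,14,15}
step 4: q <- (q + 2)                 {0,1,2,3,4,5,6,7,8,9,10,11,12,13,14,15}
step 5: eval (q < (2 + (tid // 3)))  {0,1,2,3,4,5,6,7,8,9,10,11,12,13,14,15}
step 6: q <- (min(q, 4) + (tid // 5)) {3,4,6,7,8,9,10,11,12,13,14,15}
step 7: q <- (q + 2)                 {3,4,6,7,8,9,10,11,12,13,14,15}
step 8: eval (q < (2 + (tid // 3)))  {3,4,6,7,8,9,10,11,12,13,14,15}
step 9: p <- q                       {0,1,2,3,4,5,6,7,8,9,10,11,12,13,14,15}

Answer: 10 steps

p: 2,2,2,4,4,3,6,6,6,6,8,8,8,8,8,9
q: 2,2,2,4,4,3,6,6,6,6,8,8,8,8,8,9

steps = 10; useful = 148; efficiency = 148/160 = 37/40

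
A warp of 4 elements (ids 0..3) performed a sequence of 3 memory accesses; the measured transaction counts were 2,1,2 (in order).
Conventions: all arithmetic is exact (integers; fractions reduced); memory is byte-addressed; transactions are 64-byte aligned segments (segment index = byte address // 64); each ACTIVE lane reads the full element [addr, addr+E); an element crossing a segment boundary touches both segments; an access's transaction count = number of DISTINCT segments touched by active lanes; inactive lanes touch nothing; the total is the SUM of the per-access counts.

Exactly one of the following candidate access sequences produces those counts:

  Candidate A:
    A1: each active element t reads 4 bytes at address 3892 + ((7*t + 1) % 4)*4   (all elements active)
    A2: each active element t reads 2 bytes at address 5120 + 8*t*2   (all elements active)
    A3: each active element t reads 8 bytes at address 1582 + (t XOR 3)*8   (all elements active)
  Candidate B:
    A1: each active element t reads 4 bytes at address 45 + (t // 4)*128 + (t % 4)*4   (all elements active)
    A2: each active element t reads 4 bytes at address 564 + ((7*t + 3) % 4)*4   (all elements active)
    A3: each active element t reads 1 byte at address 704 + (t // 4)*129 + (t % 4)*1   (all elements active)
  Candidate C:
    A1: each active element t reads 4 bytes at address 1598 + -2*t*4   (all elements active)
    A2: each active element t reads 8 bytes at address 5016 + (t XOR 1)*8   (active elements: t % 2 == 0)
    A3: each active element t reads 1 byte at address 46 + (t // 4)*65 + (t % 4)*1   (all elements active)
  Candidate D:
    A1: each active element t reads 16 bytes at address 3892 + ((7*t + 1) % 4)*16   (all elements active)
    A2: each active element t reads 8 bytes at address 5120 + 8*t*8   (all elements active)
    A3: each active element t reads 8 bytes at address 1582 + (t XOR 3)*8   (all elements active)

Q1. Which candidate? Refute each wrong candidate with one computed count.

B: A1 gives 1 transaction, not 2
C: A3 gives 1 transaction, not 2
D: A2 gives 4 transactions, not 1
A: all counts match (2,1,2)

Answer: A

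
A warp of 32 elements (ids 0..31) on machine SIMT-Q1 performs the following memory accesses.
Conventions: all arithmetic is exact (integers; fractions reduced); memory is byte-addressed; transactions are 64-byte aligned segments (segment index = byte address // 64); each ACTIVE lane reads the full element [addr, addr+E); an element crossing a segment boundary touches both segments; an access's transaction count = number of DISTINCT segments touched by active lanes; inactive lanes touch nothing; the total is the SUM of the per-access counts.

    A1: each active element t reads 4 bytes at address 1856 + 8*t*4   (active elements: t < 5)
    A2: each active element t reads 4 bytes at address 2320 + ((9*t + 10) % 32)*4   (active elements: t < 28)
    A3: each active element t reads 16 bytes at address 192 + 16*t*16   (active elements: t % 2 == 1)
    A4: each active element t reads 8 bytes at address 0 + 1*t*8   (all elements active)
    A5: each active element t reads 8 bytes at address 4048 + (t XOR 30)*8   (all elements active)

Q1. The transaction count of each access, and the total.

A1: 3 transactions
A2: 3 transactions
A3: 16 transactions
A4: 4 transactions
A5: 5 transactions

Answer: 3,3,16,4,5; total 31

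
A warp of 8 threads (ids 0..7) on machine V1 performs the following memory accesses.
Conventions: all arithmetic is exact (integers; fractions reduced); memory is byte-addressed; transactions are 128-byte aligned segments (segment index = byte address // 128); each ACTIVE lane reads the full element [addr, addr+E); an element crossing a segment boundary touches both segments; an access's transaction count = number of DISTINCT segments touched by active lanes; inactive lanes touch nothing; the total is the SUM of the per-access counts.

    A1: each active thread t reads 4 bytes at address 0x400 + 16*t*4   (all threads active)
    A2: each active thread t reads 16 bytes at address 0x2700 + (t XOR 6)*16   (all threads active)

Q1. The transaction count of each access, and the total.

A1: 4 transactions
A2: 1 transaction

Answer: 4,1; total 5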